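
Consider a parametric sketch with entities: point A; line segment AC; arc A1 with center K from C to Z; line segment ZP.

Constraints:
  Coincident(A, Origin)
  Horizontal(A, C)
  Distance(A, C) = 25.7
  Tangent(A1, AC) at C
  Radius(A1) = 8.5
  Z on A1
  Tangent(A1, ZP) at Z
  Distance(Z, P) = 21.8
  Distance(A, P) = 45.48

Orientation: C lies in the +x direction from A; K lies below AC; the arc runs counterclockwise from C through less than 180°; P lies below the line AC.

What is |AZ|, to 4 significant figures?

23.95

A is at the origin; AC is horizontal with |AC| = 25.7 and C on the +x side, so C = (25.70, 0.000). Since A1 is tangent to AC there, KC ⟂ AC, so K = C + (0, -8.5) = (25.70, -8.500). Since KZ ⟂ ZP (tangency), |KP| = √(8.5² + 21.8²) = 23.40 regardless of where Z sits on A1. So P lies on both circle(A, 45.48) and circle(K, 23.40); the below-AC intersection is P = (33.77, -30.46). Z is the foot of the tangent from P: Z = (19.33, -14.13).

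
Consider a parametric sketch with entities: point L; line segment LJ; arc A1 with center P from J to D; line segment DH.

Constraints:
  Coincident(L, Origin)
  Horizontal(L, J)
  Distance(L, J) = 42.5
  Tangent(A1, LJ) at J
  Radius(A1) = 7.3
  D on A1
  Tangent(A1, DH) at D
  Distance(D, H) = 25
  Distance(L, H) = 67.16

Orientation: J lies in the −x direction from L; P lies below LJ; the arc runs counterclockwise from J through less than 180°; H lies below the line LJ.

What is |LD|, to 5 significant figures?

48.547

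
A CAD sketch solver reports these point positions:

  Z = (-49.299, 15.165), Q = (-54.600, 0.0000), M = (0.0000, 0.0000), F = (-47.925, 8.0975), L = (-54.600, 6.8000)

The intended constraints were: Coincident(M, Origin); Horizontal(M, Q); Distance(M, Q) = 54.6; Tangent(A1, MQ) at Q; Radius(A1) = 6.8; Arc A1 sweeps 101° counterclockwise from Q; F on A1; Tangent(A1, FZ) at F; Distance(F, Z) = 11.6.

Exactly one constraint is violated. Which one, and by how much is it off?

Distance(F, Z) = 11.6 — off by 4.40.

M = (0.00, 0.00) ✓; M.y = 0.00, Q.y = 0.00 ✓; |MQ| = 54.60 ✓; ∠(LQ, QM) = 90.00° ✓; |LQ| = 6.800 ✓; bearing(L→F) − bearing(L→Q) = 101.0° ✓; |LF| = 6.800 ✓; ∠(LF, FZ) = 90.00° ✓; |FZ| = 7.200 ✗.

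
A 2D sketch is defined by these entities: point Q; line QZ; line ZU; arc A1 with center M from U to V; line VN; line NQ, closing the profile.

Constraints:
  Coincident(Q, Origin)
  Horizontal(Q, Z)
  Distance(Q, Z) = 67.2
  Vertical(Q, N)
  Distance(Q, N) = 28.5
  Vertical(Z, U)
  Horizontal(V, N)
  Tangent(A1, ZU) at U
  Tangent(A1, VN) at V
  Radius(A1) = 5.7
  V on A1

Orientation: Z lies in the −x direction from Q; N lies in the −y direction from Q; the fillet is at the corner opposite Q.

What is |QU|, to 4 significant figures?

70.96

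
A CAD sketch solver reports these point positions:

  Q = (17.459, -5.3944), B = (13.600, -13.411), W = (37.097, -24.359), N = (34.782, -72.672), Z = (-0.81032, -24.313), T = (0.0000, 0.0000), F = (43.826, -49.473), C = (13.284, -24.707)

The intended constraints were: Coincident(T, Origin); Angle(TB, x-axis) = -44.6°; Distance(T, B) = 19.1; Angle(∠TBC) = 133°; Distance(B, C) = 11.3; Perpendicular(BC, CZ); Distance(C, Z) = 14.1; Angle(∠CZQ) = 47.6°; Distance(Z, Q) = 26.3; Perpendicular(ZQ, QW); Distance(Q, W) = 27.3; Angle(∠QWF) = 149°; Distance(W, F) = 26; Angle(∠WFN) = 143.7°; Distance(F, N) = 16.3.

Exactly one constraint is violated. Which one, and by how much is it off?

Distance(F, N) = 16.3 — off by 8.60.

T = (0.00, 0.00) ✓; TB at -44.60° ✓; |TB| = 19.10 ✓; ∠TBC = 133.0° ✓; |BC| = 11.30 ✓; ∠(BC, CZ) = 90.00° ✓; |CZ| = 14.10 ✓; ∠CZQ = 47.60° ✓; |ZQ| = 26.30 ✓; ∠(ZQ, QW) = 90.00° ✓; |QW| = 27.30 ✓; ∠QWF = 149.0° ✓; |WF| = 26.00 ✓; ∠WFN = 143.7° ✓; |FN| = 24.90 ✗.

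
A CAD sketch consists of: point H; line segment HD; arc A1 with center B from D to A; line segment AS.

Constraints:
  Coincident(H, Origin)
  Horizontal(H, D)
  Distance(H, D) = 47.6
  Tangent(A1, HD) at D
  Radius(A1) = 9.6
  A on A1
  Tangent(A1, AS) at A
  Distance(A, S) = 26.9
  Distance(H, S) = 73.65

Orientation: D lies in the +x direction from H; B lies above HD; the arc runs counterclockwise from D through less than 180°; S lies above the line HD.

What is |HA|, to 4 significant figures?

56.72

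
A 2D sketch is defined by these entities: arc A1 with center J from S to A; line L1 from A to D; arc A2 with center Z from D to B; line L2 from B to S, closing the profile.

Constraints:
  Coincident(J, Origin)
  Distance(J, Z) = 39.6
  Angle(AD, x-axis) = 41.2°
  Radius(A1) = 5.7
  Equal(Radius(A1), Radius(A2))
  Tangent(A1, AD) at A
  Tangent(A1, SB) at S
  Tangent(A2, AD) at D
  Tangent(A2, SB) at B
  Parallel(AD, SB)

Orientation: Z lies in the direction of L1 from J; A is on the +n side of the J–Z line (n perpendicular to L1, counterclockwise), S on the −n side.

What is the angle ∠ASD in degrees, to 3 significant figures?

73.9°

The slot axis is L1's direction at 41.2°, so u = (cos 41.2°, sin 41.2°) = (0.752, 0.659) and n = (−sin 41.2°, cos 41.2°) = (-0.659, 0.752). J is at the origin and Z lies 39.6 along u from J, so Z = 39.6·u = (29.8, 26.1). Tangency of A1 to both parallel lines with radius 5.7 puts A and S at J ± 5.7·n: A = (-3.75, 4.29), S = (3.75, -4.29). Equal radii place D and B the same way about Z: D = Z + 5.7·n = (26.0, 30.4), B = Z − 5.7·n = (33.6, 21.8). Then cos ∠ASD = SA·SD / (|SA||SD|), giving 73.9°.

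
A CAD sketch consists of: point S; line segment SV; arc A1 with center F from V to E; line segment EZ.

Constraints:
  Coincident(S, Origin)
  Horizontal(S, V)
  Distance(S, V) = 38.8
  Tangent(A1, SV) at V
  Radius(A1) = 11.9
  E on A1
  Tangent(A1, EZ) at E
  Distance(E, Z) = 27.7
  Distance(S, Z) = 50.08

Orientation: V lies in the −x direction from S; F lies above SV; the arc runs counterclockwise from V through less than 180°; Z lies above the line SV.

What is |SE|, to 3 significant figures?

29.9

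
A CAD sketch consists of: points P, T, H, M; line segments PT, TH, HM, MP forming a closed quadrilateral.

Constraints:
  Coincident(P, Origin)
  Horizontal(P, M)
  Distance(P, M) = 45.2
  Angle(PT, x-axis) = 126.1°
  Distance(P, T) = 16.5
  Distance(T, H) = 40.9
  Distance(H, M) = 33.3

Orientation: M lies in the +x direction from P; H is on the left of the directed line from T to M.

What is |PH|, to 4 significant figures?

40.20

Checks: P.y = 0.00, M.y = 0.00 ✓; |TH| = 40.90 ✓; |HM| = 33.30 ✓.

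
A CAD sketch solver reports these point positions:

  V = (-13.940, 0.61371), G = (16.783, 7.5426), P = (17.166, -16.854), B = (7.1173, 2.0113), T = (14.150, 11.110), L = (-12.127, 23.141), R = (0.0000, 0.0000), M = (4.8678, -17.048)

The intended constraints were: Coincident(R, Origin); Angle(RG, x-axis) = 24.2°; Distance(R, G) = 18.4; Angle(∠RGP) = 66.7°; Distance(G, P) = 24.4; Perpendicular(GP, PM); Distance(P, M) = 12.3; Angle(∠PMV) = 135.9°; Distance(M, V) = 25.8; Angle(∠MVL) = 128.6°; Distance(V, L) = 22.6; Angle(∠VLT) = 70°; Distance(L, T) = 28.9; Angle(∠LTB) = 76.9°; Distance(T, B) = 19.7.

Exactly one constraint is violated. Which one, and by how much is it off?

Distance(T, B) = 19.7 — off by 8.20.

R = (0.00, 0.00) ✓; RG at 24.20° ✓; |RG| = 18.40 ✓; ∠RGP = 66.70° ✓; |GP| = 24.40 ✓; ∠(GP, PM) = 90.00° ✓; |PM| = 12.30 ✓; ∠PMV = 135.9° ✓; |MV| = 25.80 ✓; ∠MVL = 128.6° ✓; |VL| = 22.60 ✓; ∠VLT = 70.00° ✓; |LT| = 28.90 ✓; ∠LTB = 76.90° ✓; |TB| = 11.50 ✗.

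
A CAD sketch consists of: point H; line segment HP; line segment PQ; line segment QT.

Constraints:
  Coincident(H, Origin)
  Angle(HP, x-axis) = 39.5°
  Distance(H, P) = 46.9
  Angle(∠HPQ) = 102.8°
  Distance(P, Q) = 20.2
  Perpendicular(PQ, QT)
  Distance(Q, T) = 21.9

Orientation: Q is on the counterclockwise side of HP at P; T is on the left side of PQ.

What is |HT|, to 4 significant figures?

38.78

H is at the origin; HP runs at 39.5° with length 46.9, so P = 46.9·(cos 39.5°, sin 39.5°) = (36.19, 29.83). ∠HPQ = 102.8°, so PQ runs at 39.5° + (180° − 102.8°) = 116.7° from the x-axis; with |PQ| = 20.2, Q = P + 20.2·(cos 116.7°, sin 116.7°) = (27.11, 47.88). PQ is perpendicular to QT; with |QT| = 21.9 on the left of PQ, T = Q + 21.9·(-0.8934, -0.4493) = (7.548, 38.04). Then |HT| = |T − H| = 38.78.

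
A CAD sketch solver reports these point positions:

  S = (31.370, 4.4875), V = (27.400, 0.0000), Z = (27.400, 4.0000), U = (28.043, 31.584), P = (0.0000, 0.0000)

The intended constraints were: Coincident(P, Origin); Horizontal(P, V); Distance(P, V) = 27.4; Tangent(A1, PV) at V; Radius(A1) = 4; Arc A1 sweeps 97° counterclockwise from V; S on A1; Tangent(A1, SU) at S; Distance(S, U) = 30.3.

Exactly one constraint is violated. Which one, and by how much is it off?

Distance(S, U) = 30.3 — off by 3.00.

P = (0.00, 0.00) ✓; P.y = 0.00, V.y = 0.00 ✓; |PV| = 27.40 ✓; ∠(ZV, VP) = 90.00° ✓; |ZV| = 4.000 ✓; bearing(Z→S) − bearing(Z→V) = 97.00° ✓; |ZS| = 4.000 ✓; ∠(ZS, SU) = 90.00° ✓; |SU| = 27.30 ✗.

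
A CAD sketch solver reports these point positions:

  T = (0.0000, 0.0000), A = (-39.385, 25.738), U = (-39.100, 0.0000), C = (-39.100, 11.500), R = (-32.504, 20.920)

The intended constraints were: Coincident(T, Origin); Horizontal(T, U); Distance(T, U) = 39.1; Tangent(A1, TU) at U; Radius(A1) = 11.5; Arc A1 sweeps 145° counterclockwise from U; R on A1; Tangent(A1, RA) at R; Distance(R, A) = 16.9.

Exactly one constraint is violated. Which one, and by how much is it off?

Distance(R, A) = 16.9 — off by 8.50.

T = (0.00, 0.00) ✓; T.y = 0.00, U.y = 0.00 ✓; |TU| = 39.10 ✓; ∠(CU, UT) = 90.00° ✓; |CU| = 11.50 ✓; bearing(C→R) − bearing(C→U) = 145.0° ✓; |CR| = 11.50 ✓; ∠(CR, RA) = 90.00° ✓; |RA| = 8.400 ✗.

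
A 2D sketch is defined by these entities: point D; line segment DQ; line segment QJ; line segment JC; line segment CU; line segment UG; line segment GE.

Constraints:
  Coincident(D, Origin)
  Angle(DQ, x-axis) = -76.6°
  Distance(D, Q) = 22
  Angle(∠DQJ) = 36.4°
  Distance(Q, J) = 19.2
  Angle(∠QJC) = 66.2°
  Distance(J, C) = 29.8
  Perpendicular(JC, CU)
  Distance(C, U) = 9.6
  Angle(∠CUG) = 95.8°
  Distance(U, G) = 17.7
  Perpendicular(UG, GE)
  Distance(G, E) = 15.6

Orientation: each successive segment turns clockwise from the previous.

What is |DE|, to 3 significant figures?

1.95

D is at the origin; DQ runs at -76.6° with length 22.0, so Q = (5.10, -21.4). ∠DQJ = 36.4° gives QJ at 140° from the x-axis; with |QJ| = 19.2, J = (-9.57, -9.01). ∠QJC = 66.2° gives JC at 26.0° from the x-axis; with |JC| = 29.8, C = (17.2, 4.06). JC ⟂ CU, so CU runs at -64.0°; with |CU| = 9.6, U = (21.4, -4.57). ∠CUG = 95.8° gives UG at -148° from the x-axis; with |UG| = 17.7, G = (6.38, -13.9). UG is perpendicular to GE, so GE runs at 122°; with |GE| = 15.6, E = (-1.84, -0.642). Then |DE| = |E − D| = 1.95.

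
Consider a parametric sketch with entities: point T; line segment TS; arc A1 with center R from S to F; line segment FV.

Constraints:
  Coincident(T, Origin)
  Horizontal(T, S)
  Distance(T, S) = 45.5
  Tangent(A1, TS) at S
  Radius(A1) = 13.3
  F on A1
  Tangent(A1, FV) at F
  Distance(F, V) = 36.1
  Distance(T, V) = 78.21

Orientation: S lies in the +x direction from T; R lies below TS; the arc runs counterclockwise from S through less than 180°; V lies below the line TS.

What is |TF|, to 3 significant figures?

42.6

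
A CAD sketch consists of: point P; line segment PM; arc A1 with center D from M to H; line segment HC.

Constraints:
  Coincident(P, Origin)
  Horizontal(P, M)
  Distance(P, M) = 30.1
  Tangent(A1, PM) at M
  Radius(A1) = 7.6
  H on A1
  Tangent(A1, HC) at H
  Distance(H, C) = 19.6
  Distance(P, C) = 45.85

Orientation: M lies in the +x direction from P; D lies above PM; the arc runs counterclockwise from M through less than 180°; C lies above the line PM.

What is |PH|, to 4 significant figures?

38.53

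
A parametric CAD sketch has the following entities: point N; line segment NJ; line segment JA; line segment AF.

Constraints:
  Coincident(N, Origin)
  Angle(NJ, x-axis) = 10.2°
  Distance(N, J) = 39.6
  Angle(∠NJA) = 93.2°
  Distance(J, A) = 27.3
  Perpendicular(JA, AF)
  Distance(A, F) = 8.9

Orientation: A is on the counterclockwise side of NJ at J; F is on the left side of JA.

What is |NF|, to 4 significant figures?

42.54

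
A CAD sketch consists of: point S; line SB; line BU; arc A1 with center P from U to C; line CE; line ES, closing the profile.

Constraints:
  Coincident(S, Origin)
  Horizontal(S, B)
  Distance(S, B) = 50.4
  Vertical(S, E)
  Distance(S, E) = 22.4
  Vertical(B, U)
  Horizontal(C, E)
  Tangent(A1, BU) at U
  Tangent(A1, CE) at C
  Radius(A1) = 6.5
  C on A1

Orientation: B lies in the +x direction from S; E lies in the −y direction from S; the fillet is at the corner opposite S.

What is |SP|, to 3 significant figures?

46.7

S is at the origin; SB is horizontal with |SB| = 50.4 and B on the +x side, so B = (50.4, 0.00). SE is vertical with |SE| = 22.4 and E on the −y side, so E = (0.00, -22.4). The virtual corner opposite S is at (50.4, -22.4). The tangent condition forces PU to be normal to BU and the tangent condition forces PC to be normal to CE, with radius 6.5, so the center P sits 6.5 in from both sides at P = (43.9, -15.9). Then |SP| = |P − S| = 46.7.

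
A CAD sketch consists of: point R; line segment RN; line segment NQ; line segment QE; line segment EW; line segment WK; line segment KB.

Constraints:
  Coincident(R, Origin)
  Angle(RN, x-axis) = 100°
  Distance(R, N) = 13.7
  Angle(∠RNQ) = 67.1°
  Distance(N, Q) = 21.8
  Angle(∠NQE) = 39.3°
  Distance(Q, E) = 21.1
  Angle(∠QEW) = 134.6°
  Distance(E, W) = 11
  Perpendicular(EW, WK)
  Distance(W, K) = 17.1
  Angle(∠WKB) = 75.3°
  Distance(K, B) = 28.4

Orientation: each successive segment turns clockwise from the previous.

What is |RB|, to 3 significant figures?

19.0

R is at the origin; RN runs at 100.0° with length 13.7, so N = (-2.38, 13.5). ∠RNQ = 67.1° gives NQ at -12.9° from the x-axis; with |NQ| = 21.8, Q = (18.9, 8.63). ∠NQE = 39.3° gives QE at -154° from the x-axis; with |QE| = 21.1, E = (-0.0287, -0.757). ∠QEW = 134.6° gives EW at 161° from the x-axis; with |EW| = 11.0, W = (-10.4, 2.82). EW ⟂ WK, so WK runs at 71.0°; with |WK| = 17.1, K = (-4.86, 19.0). ∠WKB = 75.3° gives KB at -33.7° from the x-axis; with |KB| = 28.4, B = (18.8, 3.24). Then |RB| = |B − R| = 19.0.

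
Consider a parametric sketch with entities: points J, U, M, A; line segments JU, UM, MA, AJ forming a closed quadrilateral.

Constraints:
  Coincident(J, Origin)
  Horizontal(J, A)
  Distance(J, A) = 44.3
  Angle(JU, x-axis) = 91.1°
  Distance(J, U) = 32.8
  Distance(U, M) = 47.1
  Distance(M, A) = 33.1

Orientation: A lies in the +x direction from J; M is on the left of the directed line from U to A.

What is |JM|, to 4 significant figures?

57.01

J is at the origin; JA is horizontal with |JA| = 44.3 and A in +x, so A = (44.3, 0). JU runs at 91.1° with |JU| = 32.8, so U = (-0.6297, 32.79). M is determined by |UM| = 47.1 and |MA| = 33.1 together: it lies at the intersection of circle(U, 47.1) and circle(A, 33.1). With |UA| = 55.62, the foot of the radical line on UA is 37.91 from U and the perpendicular offset is √(47.1² − 37.91²) = 27.96. Taking the left-of-UA solution: M = (46.47, 33.03).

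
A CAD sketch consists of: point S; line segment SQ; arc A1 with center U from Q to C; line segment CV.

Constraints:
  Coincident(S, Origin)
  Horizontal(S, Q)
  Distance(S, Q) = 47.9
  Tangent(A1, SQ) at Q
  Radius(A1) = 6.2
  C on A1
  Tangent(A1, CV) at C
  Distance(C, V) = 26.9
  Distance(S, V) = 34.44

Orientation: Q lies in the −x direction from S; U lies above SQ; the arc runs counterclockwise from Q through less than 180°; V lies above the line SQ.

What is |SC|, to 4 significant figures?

43.21

Checks: S = (0.00, 0.00) ✓; |UC| = 6.200 ✓; ∠(UC, CV) = 90.00° ✓; |CV| = 26.90 ✓; |SV| = 34.44 ✓.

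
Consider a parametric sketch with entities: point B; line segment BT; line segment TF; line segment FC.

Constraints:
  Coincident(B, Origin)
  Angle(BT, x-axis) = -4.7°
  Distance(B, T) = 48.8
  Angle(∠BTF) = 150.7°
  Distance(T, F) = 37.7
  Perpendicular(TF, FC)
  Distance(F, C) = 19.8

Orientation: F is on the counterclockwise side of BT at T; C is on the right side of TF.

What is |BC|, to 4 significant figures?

91.37

∠BTF = 150.7°, so TF runs at -4.7° + (180° − 150.7°) = 24.60° from the x-axis; with |TF| = 37.7, F = T + 37.7·(cos 24.60°, sin 24.60°) = (82.91, 11.70). TF ⟂ FC; with |FC| = 19.8 on the right of TF, C = F + 19.8·(0.4163, -0.9092) = (91.16, -6.308). Then |BC| = |C − B| = 91.37.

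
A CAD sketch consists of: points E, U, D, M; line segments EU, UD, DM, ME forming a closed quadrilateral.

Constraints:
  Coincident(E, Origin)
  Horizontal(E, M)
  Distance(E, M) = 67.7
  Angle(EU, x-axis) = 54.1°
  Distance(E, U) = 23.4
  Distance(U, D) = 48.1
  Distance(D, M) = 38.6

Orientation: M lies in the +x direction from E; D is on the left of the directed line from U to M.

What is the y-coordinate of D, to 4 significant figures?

37.40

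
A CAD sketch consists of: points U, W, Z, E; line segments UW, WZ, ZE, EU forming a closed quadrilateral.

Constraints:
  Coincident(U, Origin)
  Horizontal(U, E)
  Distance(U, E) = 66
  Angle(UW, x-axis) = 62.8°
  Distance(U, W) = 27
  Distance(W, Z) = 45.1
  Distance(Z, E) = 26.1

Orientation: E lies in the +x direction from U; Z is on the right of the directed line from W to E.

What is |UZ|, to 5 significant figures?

43.095

Checks: |WZ| = 45.10 ✓; |ZE| = 26.10 ✓.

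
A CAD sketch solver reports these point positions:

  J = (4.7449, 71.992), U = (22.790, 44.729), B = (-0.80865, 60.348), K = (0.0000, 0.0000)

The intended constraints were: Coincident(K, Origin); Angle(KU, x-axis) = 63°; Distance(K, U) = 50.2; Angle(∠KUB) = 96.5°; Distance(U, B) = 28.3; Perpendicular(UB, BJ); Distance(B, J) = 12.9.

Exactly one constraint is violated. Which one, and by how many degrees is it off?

Perpendicular(UB, BJ) — off by 8.00°.

K = (0.00, 0.00) ✓; KU at 63.00° ✓; |KU| = 50.20 ✓; ∠KUB = 96.50° ✓; |UB| = 28.30 ✓; ∠(UB, BJ) = 82.00° ✗; |BJ| = 12.90 ✓.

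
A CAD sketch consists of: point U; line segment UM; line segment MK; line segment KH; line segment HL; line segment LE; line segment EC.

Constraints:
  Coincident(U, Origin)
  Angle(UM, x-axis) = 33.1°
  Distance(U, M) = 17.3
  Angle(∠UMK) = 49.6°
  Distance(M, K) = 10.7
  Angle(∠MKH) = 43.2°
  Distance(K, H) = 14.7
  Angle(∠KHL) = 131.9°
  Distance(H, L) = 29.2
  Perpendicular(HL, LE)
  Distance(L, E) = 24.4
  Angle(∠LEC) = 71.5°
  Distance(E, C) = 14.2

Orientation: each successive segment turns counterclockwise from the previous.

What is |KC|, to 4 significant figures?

27.07

HL is perpendicular to LE, so LE runs at 78.40°; with |LE| = 24.4, E = (45.16, 17.82). ∠LEC = 71.5° gives EC at -173.1° from the x-axis; with |EC| = 14.2, C = (31.06, 16.12). Then |KC| = |C − K| = 27.07.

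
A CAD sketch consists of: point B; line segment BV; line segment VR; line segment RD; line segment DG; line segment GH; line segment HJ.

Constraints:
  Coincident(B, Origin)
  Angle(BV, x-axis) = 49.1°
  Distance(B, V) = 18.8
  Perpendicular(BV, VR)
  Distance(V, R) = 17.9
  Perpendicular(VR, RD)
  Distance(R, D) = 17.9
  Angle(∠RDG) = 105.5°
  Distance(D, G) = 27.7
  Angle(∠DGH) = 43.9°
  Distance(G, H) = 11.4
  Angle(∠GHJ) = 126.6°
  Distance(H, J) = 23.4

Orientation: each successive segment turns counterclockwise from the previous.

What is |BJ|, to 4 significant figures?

21.08

B is at the origin; BV runs at 49.1° with length 18.8, so V = (12.31, 14.21). The perpendicularity gives VR at right angles to BV, so VR runs at 139.1°; with |VR| = 17.9, R = (-1.221, 25.93). VR is perpendicular to RD, so RD runs at -130.9°; with |RD| = 17.9, D = (-12.94, 12.40). ∠RDG = 105.5° gives DG at -56.40° from the x-axis; with |DG| = 27.7, G = (2.388, -10.67). ∠DGH = 43.9° gives GH at 79.70° from the x-axis; with |GH| = 11.4, H = (4.427, 0.5445). ∠GHJ = 126.6° gives HJ at 133.1° from the x-axis; with |HJ| = 23.4, J = (-11.56, 17.63). Then |BJ| = |J − B| = 21.08.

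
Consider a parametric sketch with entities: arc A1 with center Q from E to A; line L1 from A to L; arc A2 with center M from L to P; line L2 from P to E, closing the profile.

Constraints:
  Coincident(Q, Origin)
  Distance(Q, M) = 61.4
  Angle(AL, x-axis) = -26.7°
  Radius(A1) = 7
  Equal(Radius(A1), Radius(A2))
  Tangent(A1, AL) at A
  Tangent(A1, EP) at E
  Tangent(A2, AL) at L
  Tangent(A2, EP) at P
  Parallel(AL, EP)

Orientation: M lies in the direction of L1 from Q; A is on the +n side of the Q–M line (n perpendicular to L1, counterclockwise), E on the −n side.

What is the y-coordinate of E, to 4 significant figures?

-6.254

The slot axis is L1's direction at -26.7°, so u = (cos -26.7°, sin -26.7°) = (0.8934, -0.4493) and n = (−sin -26.7°, cos -26.7°) = (0.4493, 0.8934). Q is at the origin and M lies 61.4 along u from Q, so M = 61.4·u = (54.85, -27.59). Tangency of A1 to both parallel lines with radius 7.0 puts A and E at Q ± 7.0·n: A = (3.145, 6.254), E = (-3.145, -6.254). So E.y = -6.254.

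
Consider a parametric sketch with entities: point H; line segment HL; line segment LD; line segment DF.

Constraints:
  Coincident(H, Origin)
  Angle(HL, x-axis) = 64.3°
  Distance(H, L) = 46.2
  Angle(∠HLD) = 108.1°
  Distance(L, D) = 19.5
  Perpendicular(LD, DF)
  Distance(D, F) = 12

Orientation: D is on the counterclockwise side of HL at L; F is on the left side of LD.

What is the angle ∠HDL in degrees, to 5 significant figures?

52.371°

H is at the origin; HL runs at 64.3° with length 46.2, so L = 46.2·(cos 64.3°, sin 64.3°) = (20.035, 41.630). ∠HLD = 108.1°, so LD runs at 64.3° + (180° − 108.1°) = 136.20° from the x-axis; with |LD| = 19.5, D = L + 19.5·(cos 136.20°, sin 136.20°) = (5.9607, 55.127). Then cos ∠HDL = DH·DL / (|DH||DL|), giving 52.371°.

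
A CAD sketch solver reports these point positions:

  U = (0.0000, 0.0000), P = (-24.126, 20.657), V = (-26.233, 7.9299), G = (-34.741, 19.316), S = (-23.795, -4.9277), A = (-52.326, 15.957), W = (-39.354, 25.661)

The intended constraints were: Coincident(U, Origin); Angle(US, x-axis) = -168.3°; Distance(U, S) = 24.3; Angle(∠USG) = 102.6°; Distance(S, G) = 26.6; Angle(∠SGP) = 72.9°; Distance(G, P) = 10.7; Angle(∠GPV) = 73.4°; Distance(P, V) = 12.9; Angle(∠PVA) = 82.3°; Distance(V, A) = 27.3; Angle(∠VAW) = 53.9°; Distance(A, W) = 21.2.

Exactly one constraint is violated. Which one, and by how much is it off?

Distance(A, W) = 21.2 — off by 5.00.

U = (0.00, 0.00) ✓; US at -168.3° ✓; |US| = 24.30 ✓; ∠USG = 102.6° ✓; |SG| = 26.60 ✓; ∠SGP = 72.90° ✓; |GP| = 10.70 ✓; ∠GPV = 73.40° ✓; |PV| = 12.90 ✓; ∠PVA = 82.30° ✓; |VA| = 27.30 ✓; ∠VAW = 53.90° ✓; |AW| = 16.20 ✗.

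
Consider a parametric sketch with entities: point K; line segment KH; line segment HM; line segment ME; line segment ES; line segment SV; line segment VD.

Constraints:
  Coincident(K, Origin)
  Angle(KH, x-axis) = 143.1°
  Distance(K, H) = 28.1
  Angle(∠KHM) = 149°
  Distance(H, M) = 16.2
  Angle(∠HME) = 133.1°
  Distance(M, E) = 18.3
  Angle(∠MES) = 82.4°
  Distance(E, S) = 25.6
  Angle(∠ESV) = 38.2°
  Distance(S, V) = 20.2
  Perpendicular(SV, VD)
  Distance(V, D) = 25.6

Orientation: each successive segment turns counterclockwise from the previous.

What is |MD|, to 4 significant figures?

27.14

∠ESV = 38.2° gives SV at 100.4° from the x-axis; with |SV| = 20.2, V = (-36.84, 9.470). SV ⟂ VD, so VD runs at -169.6°; with |VD| = 25.6, D = (-62.02, 4.848). Then |MD| = |D − M| = 27.14.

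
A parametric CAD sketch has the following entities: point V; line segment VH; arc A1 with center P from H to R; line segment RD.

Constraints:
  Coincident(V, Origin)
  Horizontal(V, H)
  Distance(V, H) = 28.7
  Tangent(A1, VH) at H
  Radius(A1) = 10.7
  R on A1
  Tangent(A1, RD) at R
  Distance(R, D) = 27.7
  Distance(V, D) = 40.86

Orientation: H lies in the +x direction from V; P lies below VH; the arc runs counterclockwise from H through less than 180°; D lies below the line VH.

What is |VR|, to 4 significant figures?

20.59

Checks: |VH| = 28.70 ✓; |PH| = 10.70 ✓; |PR| = 10.70 ✓; ∠(PR, RD) = 90.00° ✓; |RD| = 27.70 ✓; |VD| = 40.86 ✓.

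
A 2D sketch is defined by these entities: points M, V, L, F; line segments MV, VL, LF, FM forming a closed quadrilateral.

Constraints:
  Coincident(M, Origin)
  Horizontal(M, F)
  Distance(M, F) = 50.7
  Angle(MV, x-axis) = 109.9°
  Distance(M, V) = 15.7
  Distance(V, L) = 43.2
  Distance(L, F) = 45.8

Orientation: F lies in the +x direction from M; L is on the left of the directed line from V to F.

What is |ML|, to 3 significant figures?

50.0

M is at the origin; MF is horizontal with |MF| = 50.7 and F in +x, so F = (50.7, 0). MV runs at 109.9° with |MV| = 15.7, so V = (-5.34, 14.8). L is determined by |VL| = 43.2 and |LF| = 45.8 together: it lies at the intersection of circle(V, 43.2) and circle(F, 45.8). With |VF| = 58.0, the foot of the radical line on VF is 27.0 from V and the perpendicular offset is √(43.2² − 27.0²) = 33.7. Taking the left-of-VF solution: L = (29.3, 40.5).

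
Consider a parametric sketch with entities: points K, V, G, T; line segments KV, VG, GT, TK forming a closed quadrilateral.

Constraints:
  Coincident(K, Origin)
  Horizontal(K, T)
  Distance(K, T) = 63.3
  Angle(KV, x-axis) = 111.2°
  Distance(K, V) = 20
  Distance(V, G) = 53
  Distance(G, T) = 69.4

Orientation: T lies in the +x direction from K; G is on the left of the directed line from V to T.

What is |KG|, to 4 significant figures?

64.99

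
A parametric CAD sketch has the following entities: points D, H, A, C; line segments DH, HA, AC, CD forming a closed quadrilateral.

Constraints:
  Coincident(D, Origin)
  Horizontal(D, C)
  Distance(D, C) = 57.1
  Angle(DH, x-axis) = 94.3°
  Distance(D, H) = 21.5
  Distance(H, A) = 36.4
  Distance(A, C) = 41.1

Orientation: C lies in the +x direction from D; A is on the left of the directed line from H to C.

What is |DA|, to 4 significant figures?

46.68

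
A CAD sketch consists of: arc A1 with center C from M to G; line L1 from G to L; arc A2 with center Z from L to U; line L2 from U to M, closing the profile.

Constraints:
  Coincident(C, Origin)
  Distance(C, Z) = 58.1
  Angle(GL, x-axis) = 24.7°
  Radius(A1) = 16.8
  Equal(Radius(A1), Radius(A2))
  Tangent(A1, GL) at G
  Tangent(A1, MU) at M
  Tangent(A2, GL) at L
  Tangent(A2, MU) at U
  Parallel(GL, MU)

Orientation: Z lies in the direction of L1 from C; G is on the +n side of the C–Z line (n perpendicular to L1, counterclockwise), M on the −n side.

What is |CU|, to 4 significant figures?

60.48

The slot axis is L1's direction at 24.7°, so u = (cos 24.7°, sin 24.7°) = (0.9085, 0.4179) and n = (−sin 24.7°, cos 24.7°) = (-0.4179, 0.9085). C is at the origin and Z lies 58.1 along u from C, so Z = 58.1·u = (52.78, 24.28). Tangency of A1 to both parallel lines with radius 16.8 puts G and M at C ± 16.8·n: G = (-7.020, 15.26), M = (7.020, -15.26). Equal radii place L and U the same way about Z: L = Z + 16.8·n = (45.76, 39.54), U = Z − 16.8·n = (59.80, 9.015). Then |CU| = |U − C| = 60.48.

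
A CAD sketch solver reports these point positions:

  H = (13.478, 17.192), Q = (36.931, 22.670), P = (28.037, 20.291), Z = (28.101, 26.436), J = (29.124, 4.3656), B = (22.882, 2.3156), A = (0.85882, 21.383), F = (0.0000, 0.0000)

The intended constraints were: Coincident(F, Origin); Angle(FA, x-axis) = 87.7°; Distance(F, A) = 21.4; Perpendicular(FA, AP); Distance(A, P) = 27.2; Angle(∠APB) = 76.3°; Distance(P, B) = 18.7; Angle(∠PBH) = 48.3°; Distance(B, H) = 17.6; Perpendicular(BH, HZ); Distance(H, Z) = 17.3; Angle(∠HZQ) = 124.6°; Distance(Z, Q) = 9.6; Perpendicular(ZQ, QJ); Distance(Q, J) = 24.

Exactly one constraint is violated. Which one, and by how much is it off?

Distance(Q, J) = 24 — off by 4.10.

F = (0.00, 0.00) ✓; FA at 87.70° ✓; |FA| = 21.40 ✓; ∠(FA, AP) = 90.00° ✓; |AP| = 27.20 ✓; ∠APB = 76.30° ✓; |PB| = 18.70 ✓; ∠PBH = 48.30° ✓; |BH| = 17.60 ✓; ∠(BH, HZ) = 90.00° ✓; |HZ| = 17.30 ✓; ∠HZQ = 124.6° ✓; |ZQ| = 9.600 ✓; ∠(ZQ, QJ) = 90.00° ✓; |QJ| = 19.90 ✗.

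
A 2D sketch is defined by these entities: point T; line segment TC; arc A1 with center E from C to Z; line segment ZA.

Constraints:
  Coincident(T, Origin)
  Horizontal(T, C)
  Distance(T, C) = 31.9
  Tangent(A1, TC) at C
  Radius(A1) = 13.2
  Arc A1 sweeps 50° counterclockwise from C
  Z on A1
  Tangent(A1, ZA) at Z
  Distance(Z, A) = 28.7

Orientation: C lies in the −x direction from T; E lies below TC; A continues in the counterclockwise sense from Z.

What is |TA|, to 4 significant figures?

66.09

On A1, C sits at bearing 90° from E; a 50° counterclockwise sweep puts Z at bearing 140°, so Z = E + 13.2·(cos 140°, sin 140°) = (-42.01, -4.715). A1 meets ZA tangentially, so EZ is at right angles to ZA, so ZA runs along (−sin 140°, cos 140°); with |ZA| = 28.7, A = (-60.46, -26.70). Then |TA| = |A − T| = 66.09.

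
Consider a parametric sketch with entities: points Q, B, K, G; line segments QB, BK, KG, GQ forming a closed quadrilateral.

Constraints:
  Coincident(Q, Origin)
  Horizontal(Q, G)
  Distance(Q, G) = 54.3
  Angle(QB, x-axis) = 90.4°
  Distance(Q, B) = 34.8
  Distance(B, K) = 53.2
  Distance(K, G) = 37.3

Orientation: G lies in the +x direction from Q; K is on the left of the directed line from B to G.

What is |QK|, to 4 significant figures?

64.71

Checks: |BK| = 53.20 ✓; |KG| = 37.30 ✓.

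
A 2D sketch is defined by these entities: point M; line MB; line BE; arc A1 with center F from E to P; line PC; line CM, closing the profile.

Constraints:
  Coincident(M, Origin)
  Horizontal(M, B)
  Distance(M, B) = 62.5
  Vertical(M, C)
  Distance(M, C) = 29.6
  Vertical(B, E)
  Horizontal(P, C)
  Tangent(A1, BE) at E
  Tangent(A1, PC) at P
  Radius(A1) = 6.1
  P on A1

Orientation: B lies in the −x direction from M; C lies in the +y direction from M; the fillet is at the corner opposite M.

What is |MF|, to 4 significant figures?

61.10

MC is vertical with |MC| = 29.6 and C on the +y side, so C = (0.000, 29.60). The virtual corner opposite M is at (-62.50, 29.60). Tangency of A1 to BE means the radius FE is perpendicular to BE and since A1 is tangent to PC there, FP ⟂ PC, with radius 6.1, so the center F sits 6.1 in from both sides at F = (-56.40, 23.50). Then |MF| = |F − M| = 61.10.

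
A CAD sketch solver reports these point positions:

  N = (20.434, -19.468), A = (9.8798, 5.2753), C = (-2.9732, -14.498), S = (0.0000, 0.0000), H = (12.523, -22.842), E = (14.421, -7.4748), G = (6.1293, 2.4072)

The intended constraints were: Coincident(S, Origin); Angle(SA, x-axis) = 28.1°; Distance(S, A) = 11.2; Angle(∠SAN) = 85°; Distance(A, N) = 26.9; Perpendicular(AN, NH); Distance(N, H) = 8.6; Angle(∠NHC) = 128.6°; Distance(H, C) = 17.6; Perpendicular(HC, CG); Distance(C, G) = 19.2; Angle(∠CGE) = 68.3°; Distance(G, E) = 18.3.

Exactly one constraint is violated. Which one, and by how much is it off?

Distance(G, E) = 18.3 — off by 5.40.

S = (0.00, 0.00) ✓; SA at 28.10° ✓; |SA| = 11.20 ✓; ∠SAN = 85.00° ✓; |AN| = 26.90 ✓; ∠(AN, NH) = 90.00° ✓; |NH| = 8.600 ✓; ∠NHC = 128.6° ✓; |HC| = 17.60 ✓; ∠(HC, CG) = 90.00° ✓; |CG| = 19.20 ✓; ∠CGE = 68.30° ✓; |GE| = 12.90 ✗.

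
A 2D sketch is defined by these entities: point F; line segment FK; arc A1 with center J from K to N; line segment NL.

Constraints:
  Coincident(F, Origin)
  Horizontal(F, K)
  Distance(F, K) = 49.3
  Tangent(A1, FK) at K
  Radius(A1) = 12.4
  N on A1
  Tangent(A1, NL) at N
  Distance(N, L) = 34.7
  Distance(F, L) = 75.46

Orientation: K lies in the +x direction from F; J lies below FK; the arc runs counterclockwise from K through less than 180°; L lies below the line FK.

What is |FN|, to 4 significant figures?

43.44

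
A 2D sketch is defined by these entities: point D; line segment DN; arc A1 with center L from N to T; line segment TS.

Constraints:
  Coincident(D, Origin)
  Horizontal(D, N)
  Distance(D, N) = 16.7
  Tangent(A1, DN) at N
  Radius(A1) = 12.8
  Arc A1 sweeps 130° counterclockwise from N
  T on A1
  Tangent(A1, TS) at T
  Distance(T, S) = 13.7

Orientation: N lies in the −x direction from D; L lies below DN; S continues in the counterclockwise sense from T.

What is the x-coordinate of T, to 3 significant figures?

-26.5

D is at the origin; DN is horizontal with |DN| = 16.7 and N on the −x side, so N = (-16.7, 0.00). Since A1 is tangent to DN there, LN ⟂ DN, so L = N + (0, -12.8) = (-16.7, -12.8). On A1, N sits at bearing 90° from L; a 130° counterclockwise sweep puts T at bearing 220°, so T = L + 12.8·(cos 220°, sin 220°) = (-26.5, -21.0). So T.x = -26.5.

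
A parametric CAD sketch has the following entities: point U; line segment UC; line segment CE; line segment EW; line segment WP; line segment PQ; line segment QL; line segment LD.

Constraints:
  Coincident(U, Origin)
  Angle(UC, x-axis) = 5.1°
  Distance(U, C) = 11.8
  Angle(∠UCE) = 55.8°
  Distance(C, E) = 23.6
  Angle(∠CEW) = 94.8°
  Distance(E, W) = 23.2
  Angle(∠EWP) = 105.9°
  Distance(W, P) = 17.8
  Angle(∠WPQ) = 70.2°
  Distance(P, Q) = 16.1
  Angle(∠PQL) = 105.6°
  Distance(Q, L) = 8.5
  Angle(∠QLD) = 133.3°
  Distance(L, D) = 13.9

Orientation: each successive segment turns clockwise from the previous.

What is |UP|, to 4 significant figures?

19.78

U is at the origin; UC runs at 5.1° with length 11.8, so C = (11.75, 1.049). ∠UCE = 55.8° gives CE at -119.1° from the x-axis; with |CE| = 23.6, E = (0.2758, -19.57). ∠CEW = 94.8° gives EW at 155.7° from the x-axis; with |EW| = 23.2, W = (-20.87, -10.02). ∠EWP = 105.9° gives WP at 81.60° from the x-axis; with |WP| = 17.8, P = (-18.27, 7.584). Then |UP| = |P − U| = 19.78.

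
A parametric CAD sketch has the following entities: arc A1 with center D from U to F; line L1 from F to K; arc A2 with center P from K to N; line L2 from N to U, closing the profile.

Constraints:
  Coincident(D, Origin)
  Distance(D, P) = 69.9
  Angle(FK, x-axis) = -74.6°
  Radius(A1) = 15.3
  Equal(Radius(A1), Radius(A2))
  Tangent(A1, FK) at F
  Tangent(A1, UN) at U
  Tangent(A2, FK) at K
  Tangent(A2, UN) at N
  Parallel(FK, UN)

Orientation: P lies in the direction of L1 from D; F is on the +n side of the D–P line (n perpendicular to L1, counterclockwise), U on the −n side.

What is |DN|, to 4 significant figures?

71.55

Tangency of A1 to both parallel lines with radius 15.3 puts F and U at D ± 15.3·n: F = (14.75, 4.063), U = (-14.75, -4.063). Equal radii place K and N the same way about P: K = P + 15.3·n = (33.31, -63.33), N = P − 15.3·n = (3.812, -71.45). Then |DN| = |N − D| = 71.55.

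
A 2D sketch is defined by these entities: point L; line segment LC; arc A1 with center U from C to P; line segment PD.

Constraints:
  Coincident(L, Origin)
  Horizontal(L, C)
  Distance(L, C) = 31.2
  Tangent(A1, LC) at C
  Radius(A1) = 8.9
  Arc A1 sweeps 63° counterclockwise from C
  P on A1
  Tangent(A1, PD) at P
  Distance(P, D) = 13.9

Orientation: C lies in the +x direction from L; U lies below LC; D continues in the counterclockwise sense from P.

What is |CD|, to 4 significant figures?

22.36

On A1, C sits at bearing 90° from U; a 63° counterclockwise sweep puts P at bearing 153°, so P = U + 8.9·(cos 153°, sin 153°) = (23.27, -4.859). The tangent condition forces UP to be normal to PD, so PD runs along (−sin 153°, cos 153°); with |PD| = 13.9, D = (16.96, -17.24). Then |CD| = |D − C| = 22.36.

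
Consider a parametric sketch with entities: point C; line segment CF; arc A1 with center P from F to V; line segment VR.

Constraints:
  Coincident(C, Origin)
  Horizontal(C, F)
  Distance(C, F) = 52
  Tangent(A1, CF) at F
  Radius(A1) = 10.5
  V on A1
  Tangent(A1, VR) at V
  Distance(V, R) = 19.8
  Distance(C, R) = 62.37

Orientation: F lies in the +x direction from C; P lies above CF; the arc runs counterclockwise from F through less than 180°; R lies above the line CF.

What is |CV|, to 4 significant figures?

63.29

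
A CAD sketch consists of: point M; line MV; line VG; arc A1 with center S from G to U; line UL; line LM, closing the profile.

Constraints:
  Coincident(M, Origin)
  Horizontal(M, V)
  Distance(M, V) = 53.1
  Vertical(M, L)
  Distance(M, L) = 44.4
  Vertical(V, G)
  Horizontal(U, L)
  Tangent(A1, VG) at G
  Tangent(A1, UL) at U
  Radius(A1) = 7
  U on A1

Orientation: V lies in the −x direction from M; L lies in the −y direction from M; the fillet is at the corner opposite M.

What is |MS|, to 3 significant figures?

59.4

M is at the origin; MV is horizontal with |MV| = 53.1 and V on the −x side, so V = (-53.1, 0.00). ML is vertical with |ML| = 44.4 and L on the −y side, so L = (0.00, -44.4). The virtual corner opposite M is at (-53.1, -44.4). Since A1 is tangent to VG there, SG ⟂ VG and A1 meets UL tangentially, so SU is at right angles to UL, with radius 7.0, so the center S sits 7.0 in from both sides at S = (-46.1, -37.4). Then |MS| = |S − M| = 59.4.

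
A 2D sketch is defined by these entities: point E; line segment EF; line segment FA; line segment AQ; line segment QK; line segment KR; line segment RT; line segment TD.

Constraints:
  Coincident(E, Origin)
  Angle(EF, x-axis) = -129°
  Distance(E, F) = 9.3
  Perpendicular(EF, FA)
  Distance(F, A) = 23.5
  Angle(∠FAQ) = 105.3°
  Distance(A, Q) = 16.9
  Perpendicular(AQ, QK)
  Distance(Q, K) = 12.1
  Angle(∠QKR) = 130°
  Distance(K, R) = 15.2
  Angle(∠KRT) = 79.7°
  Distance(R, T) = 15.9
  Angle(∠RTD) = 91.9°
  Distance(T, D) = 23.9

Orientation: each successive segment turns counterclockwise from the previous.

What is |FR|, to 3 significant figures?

11.5

E is at the origin; EF runs at -129.0° with length 9.3, so F = (-5.85, -7.23). EF is perpendicular to FA, so FA runs at -39.0°; with |FA| = 23.5, A = (12.4, -22.0). ∠FAQ = 105.3° gives AQ at 35.7° from the x-axis; with |AQ| = 16.9, Q = (26.1, -12.2). AQ ⟂ QK, so QK runs at 126°; with |QK| = 12.1, K = (19.1, -2.33). ∠QKR = 130.0° gives KR at 176° from the x-axis; with |KR| = 15.2, R = (3.92, -1.19). Then |FR| = |R − F| = 11.5.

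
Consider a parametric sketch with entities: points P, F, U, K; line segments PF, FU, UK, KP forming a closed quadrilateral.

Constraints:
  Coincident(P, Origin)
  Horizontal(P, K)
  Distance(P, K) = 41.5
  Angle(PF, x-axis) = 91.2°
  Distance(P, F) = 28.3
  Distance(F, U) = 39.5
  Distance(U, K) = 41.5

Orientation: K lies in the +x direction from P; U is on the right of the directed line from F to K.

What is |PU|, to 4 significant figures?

11.25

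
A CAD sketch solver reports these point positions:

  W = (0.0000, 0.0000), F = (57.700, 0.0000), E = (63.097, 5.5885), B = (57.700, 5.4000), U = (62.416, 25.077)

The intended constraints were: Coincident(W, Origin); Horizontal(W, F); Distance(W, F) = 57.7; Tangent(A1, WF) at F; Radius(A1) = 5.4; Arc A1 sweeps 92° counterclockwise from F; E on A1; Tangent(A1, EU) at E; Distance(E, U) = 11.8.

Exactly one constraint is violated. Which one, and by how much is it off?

Distance(E, U) = 11.8 — off by 7.70.

W = (0.00, 0.00) ✓; W.y = 0.00, F.y = 0.00 ✓; |WF| = 57.70 ✓; ∠(BF, FW) = 90.00° ✓; |BF| = 5.400 ✓; bearing(B→E) − bearing(B→F) = 92.00° ✓; |BE| = 5.400 ✓; ∠(BE, EU) = 90.00° ✓; |EU| = 19.50 ✗.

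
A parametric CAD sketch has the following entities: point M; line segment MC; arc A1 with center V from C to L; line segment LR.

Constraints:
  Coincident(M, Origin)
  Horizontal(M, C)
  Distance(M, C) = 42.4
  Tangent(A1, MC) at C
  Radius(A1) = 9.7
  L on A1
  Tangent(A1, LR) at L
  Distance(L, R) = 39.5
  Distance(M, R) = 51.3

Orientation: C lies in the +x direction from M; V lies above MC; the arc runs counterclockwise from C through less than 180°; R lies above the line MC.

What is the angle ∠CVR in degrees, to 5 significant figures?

152.14°

M is at the origin; MC is horizontal with |MC| = 42.4 and C on the +x side, so C = (42.400, 0.0000). The tangent condition forces VC to be normal to MC, so V = C + (0, 9.7) = (42.400, 9.7000). Since VL ⟂ LR (tangency), |VR| = √(9.7² + 39.5²) = 40.674 regardless of where L sits on A1. So R lies on both circle(M, 51.3) and circle(V, 40.674); the above-MC intersection is R = (23.390, 45.658). L is the foot of the tangent from R: L = (49.647, 16.148).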